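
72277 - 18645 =53632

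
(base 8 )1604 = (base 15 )400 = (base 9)1210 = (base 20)250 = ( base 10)900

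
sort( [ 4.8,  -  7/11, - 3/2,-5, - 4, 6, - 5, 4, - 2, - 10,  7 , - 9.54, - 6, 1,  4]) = [-10, - 9.54,-6, - 5, - 5,  -  4 , - 2, - 3/2, - 7/11,  1,4 , 4, 4.8,6,7] 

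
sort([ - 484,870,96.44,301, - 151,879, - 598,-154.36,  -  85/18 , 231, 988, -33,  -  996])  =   [  -  996 , - 598,-484,  -  154.36,-151,-33,  -  85/18,96.44, 231, 301, 870, 879,988] 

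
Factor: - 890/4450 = -5^(-1) = -1/5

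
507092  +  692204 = 1199296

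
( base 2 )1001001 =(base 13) 58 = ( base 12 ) 61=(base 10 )73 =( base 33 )27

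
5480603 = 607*9029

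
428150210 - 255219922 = 172930288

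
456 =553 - 97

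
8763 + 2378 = 11141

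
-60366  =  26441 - 86807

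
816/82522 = 408/41261 = 0.01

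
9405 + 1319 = 10724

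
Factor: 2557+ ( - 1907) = 650 =2^1*5^2*13^1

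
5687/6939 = 5687/6939 = 0.82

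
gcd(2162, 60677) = 47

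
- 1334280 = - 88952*15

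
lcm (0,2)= 0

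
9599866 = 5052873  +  4546993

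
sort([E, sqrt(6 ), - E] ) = [ - E, sqrt(6 ),E]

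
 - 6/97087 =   -  6/97087 = -  0.00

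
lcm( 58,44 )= 1276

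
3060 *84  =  257040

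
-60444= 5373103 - 5433547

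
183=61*3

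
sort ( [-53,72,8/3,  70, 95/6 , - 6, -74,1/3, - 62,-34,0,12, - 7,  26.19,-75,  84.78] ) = [ -75,  -  74, - 62, - 53, - 34, - 7  , - 6, 0,1/3, 8/3,12, 95/6,  26.19, 70, 72,84.78 ] 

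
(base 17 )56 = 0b1011011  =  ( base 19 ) 4f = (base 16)5B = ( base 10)91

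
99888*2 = 199776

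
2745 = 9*305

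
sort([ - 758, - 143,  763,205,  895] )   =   [ - 758, - 143, 205, 763, 895] 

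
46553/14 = 3325 +3/14 = 3325.21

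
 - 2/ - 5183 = 2/5183  =  0.00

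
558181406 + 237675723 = 795857129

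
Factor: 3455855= 5^1 * 13^1 * 79^1 * 673^1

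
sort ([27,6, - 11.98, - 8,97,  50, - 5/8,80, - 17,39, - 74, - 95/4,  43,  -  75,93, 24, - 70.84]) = [ - 75,-74, - 70.84, - 95/4, - 17,  -  11.98, - 8, - 5/8, 6,  24,27,39,43 , 50,80, 93,97 ] 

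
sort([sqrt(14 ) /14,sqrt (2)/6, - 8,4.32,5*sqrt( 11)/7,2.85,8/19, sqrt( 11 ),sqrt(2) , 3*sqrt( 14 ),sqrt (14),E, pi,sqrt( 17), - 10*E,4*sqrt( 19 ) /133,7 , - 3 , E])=[ - 10*E, - 8, - 3 , 4*sqrt( 19 ) /133, sqrt( 2 ) /6,sqrt(14 ) /14,  8/19,sqrt( 2),5*sqrt(11) /7,E,E, 2.85,pi, sqrt( 11 ), sqrt(14 ), sqrt(17 ) , 4.32, 7,3*sqrt ( 14) ] 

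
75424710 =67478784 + 7945926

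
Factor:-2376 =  - 2^3*3^3*11^1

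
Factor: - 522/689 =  - 2^1*3^2 * 13^ ( - 1)*29^1 * 53^( - 1 )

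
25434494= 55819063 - 30384569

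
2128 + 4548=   6676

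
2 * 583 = 1166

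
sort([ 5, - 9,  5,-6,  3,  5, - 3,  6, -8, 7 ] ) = [ - 9,-8, - 6,-3, 3, 5, 5,5, 6,7] 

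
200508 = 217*924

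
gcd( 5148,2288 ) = 572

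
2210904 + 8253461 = 10464365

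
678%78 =54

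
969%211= 125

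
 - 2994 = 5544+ - 8538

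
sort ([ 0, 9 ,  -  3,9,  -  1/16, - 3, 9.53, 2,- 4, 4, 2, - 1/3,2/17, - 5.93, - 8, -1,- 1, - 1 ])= [ - 8, - 5.93, - 4, -3,  -  3, - 1, - 1, - 1, - 1/3,  -  1/16,  0,  2/17, 2,2, 4, 9,9, 9.53 ]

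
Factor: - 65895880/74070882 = - 32947940/37035441=-2^2 * 3^ (-3)*5^1*47^1*35051^1 *1371683^ ( - 1)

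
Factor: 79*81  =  3^4*79^1 = 6399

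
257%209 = 48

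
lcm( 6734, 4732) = 175084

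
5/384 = 5/384 =0.01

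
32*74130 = 2372160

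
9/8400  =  3/2800 = 0.00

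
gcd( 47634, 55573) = 7939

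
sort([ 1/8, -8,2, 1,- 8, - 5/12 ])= [ - 8, - 8, - 5/12, 1/8,1, 2 ]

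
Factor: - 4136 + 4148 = 12 =2^2*3^1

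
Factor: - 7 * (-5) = 5^1*7^1= 35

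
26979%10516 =5947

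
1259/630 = 1259/630 = 2.00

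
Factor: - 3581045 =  - 5^1*13^1*37^1*1489^1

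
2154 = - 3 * (-718 )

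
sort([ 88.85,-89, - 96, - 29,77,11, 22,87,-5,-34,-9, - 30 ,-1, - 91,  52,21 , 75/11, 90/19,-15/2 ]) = [-96,-91 , - 89, - 34,-30,-29 ,-9 ,-15/2, - 5 , - 1, 90/19,75/11 , 11,21,22,52, 77, 87, 88.85 ]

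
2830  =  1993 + 837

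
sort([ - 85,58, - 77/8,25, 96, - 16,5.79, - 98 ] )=[ - 98, - 85,-16, - 77/8, 5.79,25,58,96 ] 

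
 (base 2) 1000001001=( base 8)1011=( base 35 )EV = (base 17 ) 1db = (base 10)521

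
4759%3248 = 1511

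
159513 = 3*53171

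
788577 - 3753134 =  - 2964557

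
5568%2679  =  210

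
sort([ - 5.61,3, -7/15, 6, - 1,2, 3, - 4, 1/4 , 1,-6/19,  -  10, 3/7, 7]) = [ - 10 , - 5.61, - 4, - 1, - 7/15, -6/19, 1/4, 3/7, 1, 2, 3,3, 6, 7]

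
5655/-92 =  -62+49/92 = - 61.47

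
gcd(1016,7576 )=8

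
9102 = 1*9102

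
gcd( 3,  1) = 1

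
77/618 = 77/618=0.12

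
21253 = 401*53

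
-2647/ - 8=330+ 7/8  =  330.88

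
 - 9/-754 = 9/754  =  0.01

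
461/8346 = 461/8346 = 0.06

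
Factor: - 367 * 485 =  - 177995 =- 5^1*97^1*367^1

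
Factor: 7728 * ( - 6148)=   -  2^6*3^1 * 7^1 * 23^1*29^1*53^1= - 47511744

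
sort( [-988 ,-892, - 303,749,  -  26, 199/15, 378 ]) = [ - 988,  -  892,  -  303, - 26,199/15,378, 749]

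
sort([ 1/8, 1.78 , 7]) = [ 1/8 , 1.78, 7]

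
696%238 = 220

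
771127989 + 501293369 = 1272421358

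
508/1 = 508  =  508.00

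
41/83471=41/83471 = 0.00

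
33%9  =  6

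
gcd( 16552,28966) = 4138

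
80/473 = 80/473 =0.17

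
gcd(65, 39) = 13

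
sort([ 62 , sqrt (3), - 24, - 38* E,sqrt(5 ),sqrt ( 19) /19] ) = [ - 38*E, - 24,  sqrt(19 ) /19, sqrt (3) , sqrt(5) , 62 ] 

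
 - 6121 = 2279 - 8400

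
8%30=8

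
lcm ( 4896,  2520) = 171360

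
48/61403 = 48/61403=0.00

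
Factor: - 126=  - 2^1*3^2 * 7^1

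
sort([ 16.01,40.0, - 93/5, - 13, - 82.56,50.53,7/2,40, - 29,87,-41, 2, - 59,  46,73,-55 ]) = [ - 82.56 , - 59, - 55,  -  41, - 29, - 93/5 , - 13 , 2,7/2,16.01,40.0,40,46,50.53,73,87] 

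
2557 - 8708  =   - 6151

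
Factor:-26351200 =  - 2^5 *5^2*32939^1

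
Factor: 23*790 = 18170 = 2^1*5^1*23^1*79^1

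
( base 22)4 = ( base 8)4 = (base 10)4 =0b100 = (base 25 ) 4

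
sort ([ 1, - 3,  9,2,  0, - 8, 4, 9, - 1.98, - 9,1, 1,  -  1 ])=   [ - 9, - 8, - 3,- 1.98, - 1,0, 1, 1, 1, 2,4, 9,9]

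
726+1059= 1785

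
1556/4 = 389 = 389.00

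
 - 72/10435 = - 1 + 10363/10435 = - 0.01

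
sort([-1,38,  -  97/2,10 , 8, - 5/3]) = [-97/2,-5/3,-1, 8,10, 38 ] 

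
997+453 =1450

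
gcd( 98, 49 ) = 49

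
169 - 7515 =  - 7346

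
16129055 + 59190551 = 75319606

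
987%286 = 129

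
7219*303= 2187357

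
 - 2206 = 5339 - 7545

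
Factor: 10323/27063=37^1  *  97^( - 1) = 37/97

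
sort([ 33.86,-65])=[ - 65, 33.86 ] 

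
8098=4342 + 3756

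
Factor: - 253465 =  - 5^1*163^1* 311^1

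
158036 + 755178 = 913214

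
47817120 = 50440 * 948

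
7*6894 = 48258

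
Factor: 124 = 2^2*31^1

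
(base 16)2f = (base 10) 47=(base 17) 2d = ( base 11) 43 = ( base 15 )32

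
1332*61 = 81252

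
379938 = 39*9742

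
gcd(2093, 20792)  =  23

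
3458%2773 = 685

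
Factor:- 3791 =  - 17^1*223^1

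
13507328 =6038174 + 7469154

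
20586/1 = 20586 = 20586.00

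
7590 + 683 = 8273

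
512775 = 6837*75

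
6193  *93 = 575949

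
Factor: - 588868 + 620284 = 2^3*3^1*7^1*11^1  *  17^1 = 31416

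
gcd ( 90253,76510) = 1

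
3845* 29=111505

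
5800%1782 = 454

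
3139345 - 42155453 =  - 39016108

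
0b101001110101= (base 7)10543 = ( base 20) 6dh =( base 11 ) 2014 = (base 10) 2677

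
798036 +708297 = 1506333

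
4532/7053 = 4532/7053= 0.64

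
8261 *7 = 57827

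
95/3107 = 95/3107 = 0.03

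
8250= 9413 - 1163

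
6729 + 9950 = 16679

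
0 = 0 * 3036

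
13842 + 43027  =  56869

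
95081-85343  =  9738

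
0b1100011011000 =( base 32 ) 66o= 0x18d8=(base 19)hbe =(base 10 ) 6360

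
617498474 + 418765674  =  1036264148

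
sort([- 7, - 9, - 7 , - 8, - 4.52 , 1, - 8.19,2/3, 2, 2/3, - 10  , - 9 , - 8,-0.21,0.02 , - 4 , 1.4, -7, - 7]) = [ - 10, - 9, - 9, - 8.19, - 8, - 8, - 7, - 7 ,-7 , - 7,-4.52, - 4, - 0.21,0.02, 2/3,2/3,1, 1.4,  2 ] 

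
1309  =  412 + 897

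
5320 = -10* ( - 532 )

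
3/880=3/880 = 0.00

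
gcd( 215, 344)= 43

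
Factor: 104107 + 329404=433511 =13^1*33347^1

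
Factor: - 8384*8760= - 73443840=-2^9*3^1*5^1*73^1*131^1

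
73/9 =73/9 =8.11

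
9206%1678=816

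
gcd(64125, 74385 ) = 2565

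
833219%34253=11147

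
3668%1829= 10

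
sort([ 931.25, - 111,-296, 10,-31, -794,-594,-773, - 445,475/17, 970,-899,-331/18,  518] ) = [ - 899, - 794,-773,-594 , - 445, - 296, - 111,-31, - 331/18 , 10,475/17, 518,931.25,970]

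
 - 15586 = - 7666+  -  7920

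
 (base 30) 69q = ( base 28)77C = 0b1011001000000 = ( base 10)5696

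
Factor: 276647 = 7^1 * 39521^1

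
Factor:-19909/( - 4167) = 43/9 = 3^( - 2)*43^1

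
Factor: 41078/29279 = 94/67 = 2^1*47^1*67^(-1 )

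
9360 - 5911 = 3449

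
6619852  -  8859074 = -2239222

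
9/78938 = 9/78938 = 0.00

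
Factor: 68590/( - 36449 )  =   - 2^1 *5^1*7^( -1 )*19^3*41^( - 1 )*127^( - 1 )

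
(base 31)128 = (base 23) 1LJ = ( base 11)858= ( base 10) 1031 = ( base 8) 2007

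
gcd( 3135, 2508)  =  627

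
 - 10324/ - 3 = 10324/3 =3441.33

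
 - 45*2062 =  - 92790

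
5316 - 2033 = 3283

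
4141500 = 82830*50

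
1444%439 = 127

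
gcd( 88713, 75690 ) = 9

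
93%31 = 0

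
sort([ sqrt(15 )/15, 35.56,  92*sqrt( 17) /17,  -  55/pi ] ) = [ - 55/pi,sqrt( 15)/15, 92*sqrt( 17)/17, 35.56]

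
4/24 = 1/6 = 0.17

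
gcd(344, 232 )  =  8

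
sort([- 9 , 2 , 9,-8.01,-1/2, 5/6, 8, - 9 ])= [ - 9, - 9,- 8.01, - 1/2 , 5/6,2 , 8,9] 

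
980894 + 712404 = 1693298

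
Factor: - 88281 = -3^2*17^1*577^1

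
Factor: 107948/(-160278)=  - 2^1 * 3^( - 1)*26713^( - 1) *26987^1=- 53974/80139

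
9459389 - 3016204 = 6443185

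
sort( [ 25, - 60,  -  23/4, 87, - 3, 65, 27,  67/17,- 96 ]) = [ - 96, - 60,-23/4, - 3,67/17, 25,27,65, 87]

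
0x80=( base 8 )200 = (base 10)128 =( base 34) 3q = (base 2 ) 10000000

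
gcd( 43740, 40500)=1620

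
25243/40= 631  +  3/40=631.08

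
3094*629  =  1946126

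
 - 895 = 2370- 3265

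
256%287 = 256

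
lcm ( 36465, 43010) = 1677390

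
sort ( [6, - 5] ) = [ - 5, 6] 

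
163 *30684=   5001492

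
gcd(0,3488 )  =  3488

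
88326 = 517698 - 429372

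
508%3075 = 508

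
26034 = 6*4339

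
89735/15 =17947/3 = 5982.33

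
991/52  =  991/52 = 19.06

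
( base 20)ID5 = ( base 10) 7465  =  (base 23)E2D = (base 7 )30523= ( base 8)16451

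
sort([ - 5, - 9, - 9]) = [ - 9,  -  9, - 5]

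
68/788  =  17/197 = 0.09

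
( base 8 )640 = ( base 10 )416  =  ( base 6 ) 1532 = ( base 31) dd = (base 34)c8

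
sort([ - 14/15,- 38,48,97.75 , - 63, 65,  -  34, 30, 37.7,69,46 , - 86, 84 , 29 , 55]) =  [-86, - 63,-38, - 34,-14/15  ,  29 , 30,37.7, 46,  48,55, 65, 69 , 84, 97.75]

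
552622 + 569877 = 1122499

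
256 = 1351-1095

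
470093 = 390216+79877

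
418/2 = 209 = 209.00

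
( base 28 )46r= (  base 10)3331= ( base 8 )6403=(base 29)3rp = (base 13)1693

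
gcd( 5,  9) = 1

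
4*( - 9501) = - 38004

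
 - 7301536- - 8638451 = 1336915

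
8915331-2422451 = 6492880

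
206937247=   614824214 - 407886967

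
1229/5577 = 1229/5577 = 0.22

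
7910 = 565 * 14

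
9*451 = 4059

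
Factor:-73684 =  - 2^2 * 13^2*109^1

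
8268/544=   2067/136 = 15.20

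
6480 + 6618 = 13098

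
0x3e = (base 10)62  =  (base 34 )1s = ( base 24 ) 2e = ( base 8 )76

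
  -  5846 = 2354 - 8200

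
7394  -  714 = 6680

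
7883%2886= 2111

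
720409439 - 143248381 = 577161058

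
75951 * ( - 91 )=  -6911541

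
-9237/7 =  - 9237/7=-1319.57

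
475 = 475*1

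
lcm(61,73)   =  4453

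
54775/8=54775/8 = 6846.88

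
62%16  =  14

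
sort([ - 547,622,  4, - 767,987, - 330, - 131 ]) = [-767, - 547,-330, - 131, 4, 622,987]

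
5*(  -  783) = -3915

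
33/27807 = 11/9269= 0.00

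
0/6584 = 0 = 0.00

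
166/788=83/394= 0.21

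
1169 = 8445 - 7276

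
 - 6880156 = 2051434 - 8931590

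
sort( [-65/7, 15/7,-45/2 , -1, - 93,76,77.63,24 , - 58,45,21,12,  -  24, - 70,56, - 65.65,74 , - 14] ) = [-93,-70, - 65.65,-58,-24,-45/2,-14,-65/7,  -  1,15/7,12, 21,  24,  45, 56,74,76 , 77.63] 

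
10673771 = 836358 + 9837413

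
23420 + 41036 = 64456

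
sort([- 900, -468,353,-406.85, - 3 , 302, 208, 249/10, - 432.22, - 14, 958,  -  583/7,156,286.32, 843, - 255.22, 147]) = [ - 900, - 468, - 432.22,  -  406.85, - 255.22, - 583/7, - 14, - 3, 249/10, 147, 156,208,286.32, 302,353,  843,958 ] 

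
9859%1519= 745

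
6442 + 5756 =12198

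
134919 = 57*2367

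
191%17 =4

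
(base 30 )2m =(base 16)52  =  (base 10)82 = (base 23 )3D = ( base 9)101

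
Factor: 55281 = 3^1 * 18427^1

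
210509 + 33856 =244365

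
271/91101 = 271/91101  =  0.00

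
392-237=155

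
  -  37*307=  - 11359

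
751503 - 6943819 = - 6192316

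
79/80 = 79/80 = 0.99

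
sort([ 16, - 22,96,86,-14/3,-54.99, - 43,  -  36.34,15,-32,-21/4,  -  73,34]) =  [-73,-54.99,-43,-36.34,- 32,-22, - 21/4, - 14/3 , 15, 16,34,86,96 ] 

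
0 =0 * 115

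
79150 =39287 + 39863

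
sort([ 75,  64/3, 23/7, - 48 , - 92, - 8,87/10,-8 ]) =[ - 92, - 48, - 8, - 8,  23/7, 87/10,64/3,  75 ]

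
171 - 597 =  - 426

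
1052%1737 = 1052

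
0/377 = 0 =0.00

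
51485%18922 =13641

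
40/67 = 40/67 = 0.60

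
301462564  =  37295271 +264167293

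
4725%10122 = 4725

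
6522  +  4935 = 11457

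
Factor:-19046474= - 2^1 * 19^1*501223^1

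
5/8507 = 5/8507 = 0.00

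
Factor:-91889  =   -7^1*13127^1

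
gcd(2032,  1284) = 4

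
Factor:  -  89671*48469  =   - 19^1*2551^1*89671^1  =  -4346263699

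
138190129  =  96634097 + 41556032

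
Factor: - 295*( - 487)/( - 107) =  - 5^1 *59^1*107^( - 1)*487^1 = - 143665/107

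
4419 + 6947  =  11366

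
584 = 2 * 292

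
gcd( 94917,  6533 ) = 1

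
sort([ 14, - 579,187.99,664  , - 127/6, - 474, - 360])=[ - 579, - 474, - 360, - 127/6, 14,187.99, 664] 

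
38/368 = 19/184 = 0.10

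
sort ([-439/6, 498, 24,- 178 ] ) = [ - 178, - 439/6, 24,  498 ] 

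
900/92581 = 900/92581=0.01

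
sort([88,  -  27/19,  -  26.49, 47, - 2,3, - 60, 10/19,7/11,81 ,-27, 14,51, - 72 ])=[  -  72, - 60, - 27, - 26.49, - 2, - 27/19,  10/19, 7/11, 3,  14, 47,  51,  81 , 88]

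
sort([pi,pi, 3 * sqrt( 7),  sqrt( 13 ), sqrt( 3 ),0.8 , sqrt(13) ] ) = [ 0.8, sqrt( 3 ), pi, pi,  sqrt( 13 ), sqrt( 13),3*sqrt( 7 ) ] 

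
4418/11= 401 + 7/11 = 401.64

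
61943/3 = 61943/3 = 20647.67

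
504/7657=504/7657=0.07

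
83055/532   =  11865/76  =  156.12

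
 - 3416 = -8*427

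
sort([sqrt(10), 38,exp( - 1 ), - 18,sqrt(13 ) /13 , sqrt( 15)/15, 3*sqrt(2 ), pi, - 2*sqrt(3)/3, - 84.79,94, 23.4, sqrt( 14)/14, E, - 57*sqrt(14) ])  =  [ - 57 * sqrt ( 14), - 84.79, - 18, - 2*sqrt( 3)/3 , sqrt( 15)/15 , sqrt(14)/14, sqrt( 13 )/13, exp( - 1), E, pi,sqrt(10),3*sqrt( 2 ), 23.4,38, 94]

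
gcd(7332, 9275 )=1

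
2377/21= 2377/21= 113.19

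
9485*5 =47425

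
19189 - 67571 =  - 48382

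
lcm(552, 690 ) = 2760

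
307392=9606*32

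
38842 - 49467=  - 10625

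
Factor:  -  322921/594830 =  -2^( - 1)*5^(- 1)*17^(  -  1 )* 3499^(  -  1)*322921^1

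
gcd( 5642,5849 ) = 1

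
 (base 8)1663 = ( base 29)13j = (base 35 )R2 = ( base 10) 947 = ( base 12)66B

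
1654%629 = 396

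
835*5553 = 4636755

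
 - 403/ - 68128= 403/68128 = 0.01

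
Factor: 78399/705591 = 3^ ( - 2 ) = 1/9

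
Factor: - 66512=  - 2^4*4157^1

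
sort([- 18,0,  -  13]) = [ - 18, - 13 , 0 ] 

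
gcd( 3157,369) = 41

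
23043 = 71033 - 47990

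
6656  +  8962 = 15618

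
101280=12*8440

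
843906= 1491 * 566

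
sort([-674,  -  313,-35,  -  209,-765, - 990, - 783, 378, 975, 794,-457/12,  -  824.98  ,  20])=[ - 990, - 824.98, - 783, - 765,  -  674, - 313, - 209,-457/12, - 35, 20, 378, 794, 975 ]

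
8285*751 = 6222035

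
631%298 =35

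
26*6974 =181324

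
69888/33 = 2117 + 9/11= 2117.82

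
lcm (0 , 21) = 0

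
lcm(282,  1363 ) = 8178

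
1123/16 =70 + 3/16 = 70.19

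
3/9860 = 3/9860  =  0.00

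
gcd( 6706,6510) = 14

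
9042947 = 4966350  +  4076597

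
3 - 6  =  - 3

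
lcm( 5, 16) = 80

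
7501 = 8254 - 753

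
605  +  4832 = 5437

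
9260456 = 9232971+27485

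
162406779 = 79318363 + 83088416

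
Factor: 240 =2^4*3^1* 5^1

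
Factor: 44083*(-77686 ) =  - 2^1*7^1*13^1*31^1*179^1*3391^1 = -  3424631938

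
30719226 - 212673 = 30506553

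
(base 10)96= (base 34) 2S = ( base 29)39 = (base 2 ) 1100000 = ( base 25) 3L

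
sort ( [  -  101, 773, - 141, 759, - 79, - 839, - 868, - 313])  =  [-868, - 839,  -  313 , - 141, - 101, - 79,  759,773 ] 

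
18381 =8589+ 9792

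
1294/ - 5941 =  - 1294/5941 = -0.22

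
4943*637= 3148691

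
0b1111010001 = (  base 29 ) 14K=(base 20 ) 28H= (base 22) 209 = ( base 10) 977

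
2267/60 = 37  +  47/60 = 37.78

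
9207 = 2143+7064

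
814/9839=814/9839=0.08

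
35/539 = 5/77 =0.06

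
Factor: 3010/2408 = 5/4 = 2^ ( - 2 ) *5^1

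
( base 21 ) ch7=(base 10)5656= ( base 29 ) 6l1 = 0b1011000011000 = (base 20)E2G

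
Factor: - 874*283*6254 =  -1546876868 = - 2^2*19^1*23^1*53^1*  59^1*283^1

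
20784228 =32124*647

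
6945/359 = 19+124/359 = 19.35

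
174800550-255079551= -80279001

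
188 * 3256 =612128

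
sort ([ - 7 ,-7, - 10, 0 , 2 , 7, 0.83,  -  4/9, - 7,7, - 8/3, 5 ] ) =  [ - 10 , -7, - 7, - 7, - 8/3, - 4/9 , 0,0.83, 2, 5,  7, 7 ] 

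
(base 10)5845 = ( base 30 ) 6EP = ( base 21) D57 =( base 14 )21B7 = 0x16d5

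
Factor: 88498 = 2^1 * 44249^1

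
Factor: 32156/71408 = 8039/17852 = 2^( - 2)*4463^(  -  1 ) *8039^1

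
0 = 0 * 543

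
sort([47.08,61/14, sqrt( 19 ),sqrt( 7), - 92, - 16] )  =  [ - 92 , - 16,sqrt( 7 ),61/14,  sqrt(19),47.08]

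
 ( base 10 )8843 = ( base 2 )10001010001011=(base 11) 670A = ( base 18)1955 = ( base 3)110010112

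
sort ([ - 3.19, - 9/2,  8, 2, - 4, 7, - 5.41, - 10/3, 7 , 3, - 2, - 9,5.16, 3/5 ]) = [ -9, - 5.41, - 9/2 , - 4,-10/3, - 3.19, - 2, 3/5, 2, 3,5.16, 7,7, 8 ]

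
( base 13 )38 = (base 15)32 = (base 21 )25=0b101111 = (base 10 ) 47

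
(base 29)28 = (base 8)102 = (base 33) 20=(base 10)66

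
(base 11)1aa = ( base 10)241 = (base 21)ba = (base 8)361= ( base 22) AL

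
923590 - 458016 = 465574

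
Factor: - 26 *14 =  - 364 = - 2^2*7^1*13^1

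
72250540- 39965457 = 32285083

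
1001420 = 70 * 14306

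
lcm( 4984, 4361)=34888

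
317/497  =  317/497 = 0.64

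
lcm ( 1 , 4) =4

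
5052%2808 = 2244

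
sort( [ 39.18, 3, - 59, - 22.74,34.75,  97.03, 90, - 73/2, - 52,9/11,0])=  [ - 59, - 52, - 73/2 , - 22.74,0,9/11,3,34.75,39.18, 90,97.03 ]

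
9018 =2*4509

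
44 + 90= 134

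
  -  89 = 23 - 112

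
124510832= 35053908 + 89456924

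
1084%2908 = 1084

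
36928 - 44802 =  - 7874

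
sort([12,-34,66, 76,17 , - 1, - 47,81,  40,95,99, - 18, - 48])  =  [ - 48, - 47, - 34,-18, - 1, 12,17, 40,66,76, 81,95 , 99]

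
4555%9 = 1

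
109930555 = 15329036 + 94601519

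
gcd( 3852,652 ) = 4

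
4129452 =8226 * 502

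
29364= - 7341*( - 4 ) 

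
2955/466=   2955/466=6.34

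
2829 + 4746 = 7575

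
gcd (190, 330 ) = 10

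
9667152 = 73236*132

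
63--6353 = 6416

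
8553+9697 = 18250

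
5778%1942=1894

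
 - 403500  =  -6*67250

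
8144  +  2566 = 10710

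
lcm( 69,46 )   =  138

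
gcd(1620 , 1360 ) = 20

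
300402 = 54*5563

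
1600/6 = 800/3 = 266.67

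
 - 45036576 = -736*61191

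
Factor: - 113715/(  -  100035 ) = 3^(- 2) * 7^1*13^( - 1)*19^1 = 133/117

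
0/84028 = 0 = 0.00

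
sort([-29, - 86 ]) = [ - 86, - 29 ]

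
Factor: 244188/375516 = 119/183=   3^( - 1 )*7^1* 17^1*61^ ( - 1)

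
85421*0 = 0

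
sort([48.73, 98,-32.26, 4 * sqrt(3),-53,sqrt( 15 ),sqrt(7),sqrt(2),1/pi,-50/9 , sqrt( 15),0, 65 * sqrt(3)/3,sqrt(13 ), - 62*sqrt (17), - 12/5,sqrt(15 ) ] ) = [ - 62 * sqrt(17),  -  53, - 32.26,- 50/9, - 12/5,0,1/pi,  sqrt(2 ),sqrt(7),sqrt( 13),sqrt (15 ), sqrt(15), sqrt(15),4*sqrt( 3), 65*sqrt( 3)/3,48.73,98 ] 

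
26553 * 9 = 238977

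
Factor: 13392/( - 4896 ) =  - 93/34 = - 2^( - 1 ) * 3^1*17^( - 1) * 31^1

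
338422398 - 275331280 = 63091118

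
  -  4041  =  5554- 9595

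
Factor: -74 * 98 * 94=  - 681688 = - 2^3*7^2 * 37^1*47^1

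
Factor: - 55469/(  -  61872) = 2^(  -  4)*3^(  -  1 )*1289^(-1)*55469^1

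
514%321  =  193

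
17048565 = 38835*439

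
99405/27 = 11045/3 = 3681.67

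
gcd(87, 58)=29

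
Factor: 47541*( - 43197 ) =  - 2053628577= -3^2*7^1*11^2* 13^1*17^1* 23^1  *  53^1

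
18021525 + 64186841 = 82208366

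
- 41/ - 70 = 41/70 = 0.59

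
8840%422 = 400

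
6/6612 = 1/1102 =0.00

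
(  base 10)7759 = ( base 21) hca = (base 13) 36BB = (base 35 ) 6BO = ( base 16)1e4f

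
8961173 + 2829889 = 11791062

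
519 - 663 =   -  144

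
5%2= 1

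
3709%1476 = 757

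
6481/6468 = 6481/6468=1.00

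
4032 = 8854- 4822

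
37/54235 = 37/54235 = 0.00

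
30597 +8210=38807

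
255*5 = 1275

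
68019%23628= 20763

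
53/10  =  5 + 3/10  =  5.30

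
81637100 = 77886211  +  3750889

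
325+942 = 1267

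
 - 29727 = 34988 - 64715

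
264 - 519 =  - 255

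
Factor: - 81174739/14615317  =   - 457^(-1)*31981^ (-1 ) * 81174739^1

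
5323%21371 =5323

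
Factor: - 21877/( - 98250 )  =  167/750 = 2^( - 1 )*3^( -1)*5^( - 3 )*167^1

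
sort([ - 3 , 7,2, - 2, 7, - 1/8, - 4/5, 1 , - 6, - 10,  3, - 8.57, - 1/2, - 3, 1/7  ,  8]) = [ - 10, - 8.57 ,-6, - 3,-3, - 2, - 4/5,  -  1/2, - 1/8 , 1/7, 1, 2,3, 7,7 , 8]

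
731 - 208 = 523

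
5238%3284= 1954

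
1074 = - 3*(-358) 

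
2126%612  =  290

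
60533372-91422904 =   -  30889532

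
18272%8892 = 488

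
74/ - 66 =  - 2  +  29/33=-1.12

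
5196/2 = 2598 = 2598.00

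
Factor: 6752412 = 2^2*3^2*53^1 * 3539^1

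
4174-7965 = -3791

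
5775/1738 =525/158 = 3.32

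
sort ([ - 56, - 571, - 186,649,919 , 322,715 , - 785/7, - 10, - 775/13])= [-571, - 186, - 785/7, - 775/13,-56, - 10, 322, 649,715,919]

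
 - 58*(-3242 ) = 188036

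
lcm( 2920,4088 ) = 20440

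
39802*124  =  4935448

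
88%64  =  24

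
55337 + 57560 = 112897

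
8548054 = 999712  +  7548342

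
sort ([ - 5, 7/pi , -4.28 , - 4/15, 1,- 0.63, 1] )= [- 5, - 4.28,-0.63,- 4/15,  1, 1,7/pi ]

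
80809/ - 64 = -80809/64 = - 1262.64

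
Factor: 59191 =11^1 * 5381^1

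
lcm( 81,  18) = 162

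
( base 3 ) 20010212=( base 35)3mx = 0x117e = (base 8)10576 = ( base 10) 4478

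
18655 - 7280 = 11375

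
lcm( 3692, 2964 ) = 210444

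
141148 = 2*70574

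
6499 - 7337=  - 838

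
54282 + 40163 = 94445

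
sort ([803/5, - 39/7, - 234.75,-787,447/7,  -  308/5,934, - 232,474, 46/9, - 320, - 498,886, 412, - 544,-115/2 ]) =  [ - 787,-544 , - 498 , - 320,-234.75, - 232,  -  308/5, - 115/2, - 39/7,46/9,447/7,803/5,  412,474,886, 934] 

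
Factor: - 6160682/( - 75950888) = 3080341/37975444=2^(  -  2 )*11^1*13^ (-1 ) * 280031^1*  730297^( - 1)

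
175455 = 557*315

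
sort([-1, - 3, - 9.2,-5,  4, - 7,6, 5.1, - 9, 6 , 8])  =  [ - 9.2,  -  9,- 7,  -  5, - 3,-1, 4,5.1, 6, 6, 8 ] 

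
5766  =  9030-3264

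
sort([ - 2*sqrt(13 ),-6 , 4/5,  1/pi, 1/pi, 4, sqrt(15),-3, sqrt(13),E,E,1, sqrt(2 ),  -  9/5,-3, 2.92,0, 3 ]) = [-2*sqrt(13),  -  6, - 3, - 3 , - 9/5,0, 1/pi,  1/pi,  4/5, 1, sqrt ( 2 ),E,E, 2.92,3,sqrt( 13 ),sqrt(15) , 4]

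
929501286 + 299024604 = 1228525890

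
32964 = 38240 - 5276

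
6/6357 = 2/2119=0.00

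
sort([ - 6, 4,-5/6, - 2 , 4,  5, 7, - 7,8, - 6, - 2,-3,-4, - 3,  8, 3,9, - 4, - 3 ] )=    [ - 7,-6,-6,-4,- 4,- 3, - 3,-3,-2,-2, - 5/6,3, 4, 4,5, 7,  8,8 , 9 ] 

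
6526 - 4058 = 2468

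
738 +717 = 1455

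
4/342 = 2/171 = 0.01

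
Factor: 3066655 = 5^1*97^1*6323^1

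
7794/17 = 7794/17 = 458.47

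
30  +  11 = 41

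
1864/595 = 1864/595 = 3.13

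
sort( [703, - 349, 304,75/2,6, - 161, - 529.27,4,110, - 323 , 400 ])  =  [ - 529.27,  -  349, - 323,  -  161,  4, 6,75/2, 110 , 304 , 400,703 ] 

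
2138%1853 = 285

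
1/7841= 1/7841 = 0.00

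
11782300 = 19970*590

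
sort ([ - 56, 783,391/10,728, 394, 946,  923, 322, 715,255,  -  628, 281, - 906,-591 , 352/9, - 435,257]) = [ - 906, - 628,-591, - 435,-56, 391/10, 352/9 , 255, 257, 281, 322,394, 715, 728  ,  783,923,946 ] 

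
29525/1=29525 = 29525.00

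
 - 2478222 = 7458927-9937149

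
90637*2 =181274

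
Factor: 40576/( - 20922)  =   - 2^6 *3^(  -  1 )  *11^( - 1 ) = - 64/33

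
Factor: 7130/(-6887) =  - 2^1*5^1*23^1*31^1*71^ ( - 1)*97^( - 1)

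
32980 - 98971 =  - 65991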